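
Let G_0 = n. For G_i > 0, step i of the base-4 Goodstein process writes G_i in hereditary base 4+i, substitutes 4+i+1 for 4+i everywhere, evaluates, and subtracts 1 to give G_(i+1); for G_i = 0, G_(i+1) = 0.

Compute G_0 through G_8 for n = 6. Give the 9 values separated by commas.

6, 6, 6, 6, 5, 4, 3, 2, 1

[0] 6 ≡ 4 + 2 (base 4). Lift 5: 7. −1: 6.
[1] 6 ≡ 5 + 1 (base 5). Lift 6: 7. −1: 6.
[2] 6 ≡ 6 (base 6). Lift 7: 7. −1: 6.
[3] 6 ≡ 6 (base 7). Lift 8: 6. −1: 5.
[4] 5 ≡ 5 (base 8). Lift 9: 5. −1: 4.
[5] 4 ≡ 4 (base 9). Lift 10: 4. −1: 3.
[6] 3 ≡ 3 (base 10). Lift 11: 3. −1: 2.
[7] 2 ≡ 2 (base 11). Lift 12: 2. −1: 1.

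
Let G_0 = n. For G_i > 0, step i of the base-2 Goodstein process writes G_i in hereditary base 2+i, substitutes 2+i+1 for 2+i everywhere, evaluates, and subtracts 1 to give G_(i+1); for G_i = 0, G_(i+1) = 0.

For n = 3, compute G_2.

3

(0) 3|_2 = 2 + 1 ↦ 3 + 1|_3 = 4 ⇒ 3
(1) 3|_3 = 3 ↦ 4|_4 = 4 ⇒ 3
(2) 3|_4 = 3 ↦ 3|_5 = 3 ⇒ 2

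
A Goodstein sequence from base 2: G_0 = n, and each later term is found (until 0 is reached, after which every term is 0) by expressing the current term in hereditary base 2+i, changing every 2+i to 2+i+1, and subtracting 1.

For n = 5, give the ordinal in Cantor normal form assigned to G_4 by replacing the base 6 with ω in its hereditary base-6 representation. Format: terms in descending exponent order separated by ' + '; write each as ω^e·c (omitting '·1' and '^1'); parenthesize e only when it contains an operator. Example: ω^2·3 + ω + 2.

ω^3·3 + ω^2·3 + ω·3 + 1

base 2: 5 = 2^2 + 1; at 3: 3^3 + 1 = 28; next = 27
base 3: 27 = 3^3; at 4: 4^4 = 256; next = 255
base 4: 255 = 3·4^3 + 3·4^2 + 3·4 + 3; at 5: 3·5^3 + 3·5^2 + 3·5 + 3 = 468; next = 467
base 5: 467 = 3·5^3 + 3·5^2 + 3·5 + 2; at 6: 3·6^3 + 3·6^2 + 3·6 + 2 = 776; next = 775
base 6: 775 = 3·6^3 + 3·6^2 + 3·6 + 1; at 7: 3·7^3 + 3·7^2 + 3·7 + 1 = 1198; next = 1197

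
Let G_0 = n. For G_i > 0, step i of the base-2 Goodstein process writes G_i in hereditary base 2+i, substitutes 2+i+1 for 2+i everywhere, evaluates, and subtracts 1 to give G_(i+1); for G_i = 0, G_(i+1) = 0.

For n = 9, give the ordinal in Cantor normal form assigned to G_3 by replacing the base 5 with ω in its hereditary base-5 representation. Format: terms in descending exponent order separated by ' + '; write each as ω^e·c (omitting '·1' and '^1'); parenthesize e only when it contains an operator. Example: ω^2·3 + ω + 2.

[0] 9 ≡ 2^(2 + 1) + 1 (base 2). Lift 3: 82. −1: 81.
[1] 81 ≡ 3^(3 + 1) (base 3). Lift 4: 1024. −1: 1023.
[2] 1023 ≡ 3·4^4 + 3·4^3 + 3·4^2 + 3·4 + 3 (base 4). Lift 5: 9843. −1: 9842.
[3] 9842 ≡ 3·5^5 + 3·5^3 + 3·5^2 + 3·5 + 2 (base 5). Lift 6: 140744. −1: 140743.

ω^ω·3 + ω^3·3 + ω^2·3 + ω·3 + 2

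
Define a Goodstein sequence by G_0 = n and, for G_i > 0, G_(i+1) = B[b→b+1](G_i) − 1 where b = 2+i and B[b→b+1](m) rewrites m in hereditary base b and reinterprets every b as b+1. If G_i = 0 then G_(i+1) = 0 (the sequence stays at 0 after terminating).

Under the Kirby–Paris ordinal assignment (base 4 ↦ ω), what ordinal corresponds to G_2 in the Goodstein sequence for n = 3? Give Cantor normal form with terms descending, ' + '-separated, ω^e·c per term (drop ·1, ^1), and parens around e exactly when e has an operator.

3

step 0: 3 = 2 + 1; sub 3 for 2: 3 + 1; = 4; G_1 = 4−1 = 3
step 1: 3 = 3; sub 4 for 3: 4; = 4; G_2 = 4−1 = 3
step 2: 3 = 3; sub 5 for 4: 3; = 3; G_3 = 3−1 = 2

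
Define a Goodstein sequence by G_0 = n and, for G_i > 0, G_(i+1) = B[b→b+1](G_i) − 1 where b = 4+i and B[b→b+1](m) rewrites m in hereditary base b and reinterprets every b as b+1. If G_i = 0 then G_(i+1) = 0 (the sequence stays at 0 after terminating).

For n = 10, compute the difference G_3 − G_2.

(0) 10|_4 = 2·4 + 2 ↦ 2·5 + 2|_5 = 12 ⇒ 11
(1) 11|_5 = 2·5 + 1 ↦ 2·6 + 1|_6 = 13 ⇒ 12
(2) 12|_6 = 2·6 ↦ 2·7|_7 = 14 ⇒ 13

1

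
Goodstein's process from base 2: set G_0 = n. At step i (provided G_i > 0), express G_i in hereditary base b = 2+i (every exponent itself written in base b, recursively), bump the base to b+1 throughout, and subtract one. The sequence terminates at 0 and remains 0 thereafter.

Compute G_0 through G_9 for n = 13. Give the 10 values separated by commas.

13, 108, 1279, 16092, 280711, 5765998, 134219479, 3486786855, 100000003325, 3138428381103

G_0=13  [base 2] 2^(2 + 1) + 2^2 + 1  →[2↦3]→  3^(3 + 1) + 3^3 + 1 = 109  −1 ⇒ G_1=108
G_1=108  [base 3] 3^(3 + 1) + 3^3  →[3↦4]→  4^(4 + 1) + 4^4 = 1280  −1 ⇒ G_2=1279
G_2=1279  [base 4] 4^(4 + 1) + 3·4^3 + 3·4^2 + 3·4 + 3  →[4↦5]→  5^(5 + 1) + 3·5^3 + 3·5^2 + 3·5 + 3 = 16093  −1 ⇒ G_3=16092
G_3=16092  [base 5] 5^(5 + 1) + 3·5^3 + 3·5^2 + 3·5 + 2  →[5↦6]→  6^(6 + 1) + 3·6^3 + 3·6^2 + 3·6 + 2 = 280712  −1 ⇒ G_4=280711
G_4=280711  [base 6] 6^(6 + 1) + 3·6^3 + 3·6^2 + 3·6 + 1  →[6↦7]→  7^(7 + 1) + 3·7^3 + 3·7^2 + 3·7 + 1 = 5765999  −1 ⇒ G_5=5765998
G_5=5765998  [base 7] 7^(7 + 1) + 3·7^3 + 3·7^2 + 3·7  →[7↦8]→  8^(8 + 1) + 3·8^3 + 3·8^2 + 3·8 = 134219480  −1 ⇒ G_6=134219479
G_6=134219479  [base 8] 8^(8 + 1) + 3·8^3 + 3·8^2 + 2·8 + 7  →[8↦9]→  9^(9 + 1) + 3·9^3 + 3·9^2 + 2·9 + 7 = 3486786856  −1 ⇒ G_7=3486786855
G_7=3486786855  [base 9] 9^(9 + 1) + 3·9^3 + 3·9^2 + 2·9 + 6  →[9↦10]→  10^(10 + 1) + 3·10^3 + 3·10^2 + 2·10 + 6 = 100000003326  −1 ⇒ G_8=100000003325
G_8=100000003325  [base 10] 10^(10 + 1) + 3·10^3 + 3·10^2 + 2·10 + 5  →[10↦11]→  11^(11 + 1) + 3·11^3 + 3·11^2 + 2·11 + 5 = 3138428381104  −1 ⇒ G_9=3138428381103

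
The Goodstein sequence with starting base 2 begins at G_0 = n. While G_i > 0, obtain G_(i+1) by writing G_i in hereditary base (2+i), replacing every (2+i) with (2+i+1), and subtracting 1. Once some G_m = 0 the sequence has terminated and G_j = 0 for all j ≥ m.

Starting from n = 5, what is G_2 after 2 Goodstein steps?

G_0=5  [base 2] 2^2 + 1  →[2↦3]→  3^3 + 1 = 28  −1 ⇒ G_1=27
G_1=27  [base 3] 3^3  →[3↦4]→  4^4 = 256  −1 ⇒ G_2=255
G_2=255  [base 4] 3·4^3 + 3·4^2 + 3·4 + 3  →[4↦5]→  3·5^3 + 3·5^2 + 3·5 + 3 = 468  −1 ⇒ G_3=467

255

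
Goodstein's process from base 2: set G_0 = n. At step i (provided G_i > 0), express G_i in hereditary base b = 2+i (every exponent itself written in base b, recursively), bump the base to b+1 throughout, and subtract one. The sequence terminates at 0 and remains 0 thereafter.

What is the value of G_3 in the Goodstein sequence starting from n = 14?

[0] 14 ≡ 2^(2 + 1) + 2^2 + 2 (base 2). Lift 3: 111. −1: 110.
[1] 110 ≡ 3^(3 + 1) + 3^3 + 2 (base 3). Lift 4: 1282. −1: 1281.
[2] 1281 ≡ 4^(4 + 1) + 4^4 + 1 (base 4). Lift 5: 18751. −1: 18750.
[3] 18750 ≡ 5^(5 + 1) + 5^5 (base 5). Lift 6: 326592. −1: 326591.

18750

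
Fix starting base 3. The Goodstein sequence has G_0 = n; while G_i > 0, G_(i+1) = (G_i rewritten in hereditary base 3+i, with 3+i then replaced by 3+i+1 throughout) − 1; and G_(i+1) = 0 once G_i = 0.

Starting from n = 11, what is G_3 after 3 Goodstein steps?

35

base 3: 11 = 3^2 + 2; at 4: 4^2 + 2 = 18; next = 17
base 4: 17 = 4^2 + 1; at 5: 5^2 + 1 = 26; next = 25
base 5: 25 = 5^2; at 6: 6^2 = 36; next = 35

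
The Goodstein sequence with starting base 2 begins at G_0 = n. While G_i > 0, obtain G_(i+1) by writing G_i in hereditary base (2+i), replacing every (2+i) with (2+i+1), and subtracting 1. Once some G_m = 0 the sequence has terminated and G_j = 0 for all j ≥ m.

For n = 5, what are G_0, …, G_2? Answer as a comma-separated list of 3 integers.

[0] 5 ≡ 2^2 + 1 (base 2). Lift 3: 28. −1: 27.
[1] 27 ≡ 3^3 (base 3). Lift 4: 256. −1: 255.

5, 27, 255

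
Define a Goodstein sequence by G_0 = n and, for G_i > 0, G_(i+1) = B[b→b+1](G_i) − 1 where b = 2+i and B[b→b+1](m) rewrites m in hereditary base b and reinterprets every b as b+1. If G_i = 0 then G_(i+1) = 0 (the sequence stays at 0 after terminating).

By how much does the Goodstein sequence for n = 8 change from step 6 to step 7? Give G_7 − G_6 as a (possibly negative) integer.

[0] 8 ≡ 2^(2 + 1) (base 2). Lift 3: 81. −1: 80.
[1] 80 ≡ 2·3^3 + 2·3^2 + 2·3 + 2 (base 3). Lift 4: 554. −1: 553.
[2] 553 ≡ 2·4^4 + 2·4^2 + 2·4 + 1 (base 4). Lift 5: 6311. −1: 6310.
[3] 6310 ≡ 2·5^5 + 2·5^2 + 2·5 (base 5). Lift 6: 93396. −1: 93395.
[4] 93395 ≡ 2·6^6 + 2·6^2 + 6 + 5 (base 6). Lift 7: 1647196. −1: 1647195.
[5] 1647195 ≡ 2·7^7 + 2·7^2 + 7 + 4 (base 7). Lift 8: 33554572. −1: 33554571.
[6] 33554571 ≡ 2·8^8 + 2·8^2 + 8 + 3 (base 8). Lift 9: 774841152. −1: 774841151.

741286580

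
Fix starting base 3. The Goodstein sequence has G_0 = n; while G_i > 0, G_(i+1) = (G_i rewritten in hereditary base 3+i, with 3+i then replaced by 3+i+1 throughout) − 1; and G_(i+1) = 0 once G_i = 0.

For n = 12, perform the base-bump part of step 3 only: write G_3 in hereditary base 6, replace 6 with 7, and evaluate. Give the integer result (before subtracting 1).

50

G_0 = 12. HB_3(12) = 3^2 + 3. Bump = 20. G_1 = 19.
G_1 = 19. HB_4(19) = 4^2 + 3. Bump = 28. G_2 = 27.
G_2 = 27. HB_5(27) = 5^2 + 2. Bump = 38. G_3 = 37.
G_3 = 37. HB_6(37) = 6^2 + 1. Bump = 50. G_4 = 49.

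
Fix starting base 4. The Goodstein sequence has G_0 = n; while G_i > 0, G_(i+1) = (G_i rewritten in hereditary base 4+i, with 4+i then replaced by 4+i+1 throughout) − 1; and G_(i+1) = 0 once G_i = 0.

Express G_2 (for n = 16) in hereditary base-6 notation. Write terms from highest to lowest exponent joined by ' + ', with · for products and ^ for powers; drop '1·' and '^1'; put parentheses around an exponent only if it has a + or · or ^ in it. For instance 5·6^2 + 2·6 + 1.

G_0=16  [base 4] 4^2  →[4↦5]→  5^2 = 25  −1 ⇒ G_1=24
G_1=24  [base 5] 4·5 + 4  →[5↦6]→  4·6 + 4 = 28  −1 ⇒ G_2=27
G_2=27  [base 6] 4·6 + 3  →[6↦7]→  4·7 + 3 = 31  −1 ⇒ G_3=30

4·6 + 3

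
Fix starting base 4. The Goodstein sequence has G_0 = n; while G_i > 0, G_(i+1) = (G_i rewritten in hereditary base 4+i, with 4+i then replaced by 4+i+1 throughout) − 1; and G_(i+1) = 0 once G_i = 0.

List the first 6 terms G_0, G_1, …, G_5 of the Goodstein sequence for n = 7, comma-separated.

7, 7, 7, 7, 7, 6

7 —HB4→ 4 + 3 —bump→ 5 + 3 = 8 —(−1)→ 7
7 —HB5→ 5 + 2 —bump→ 6 + 2 = 8 —(−1)→ 7
7 —HB6→ 6 + 1 —bump→ 7 + 1 = 8 —(−1)→ 7
7 —HB7→ 7 —bump→ 8 = 8 —(−1)→ 7
7 —HB8→ 7 —bump→ 7 = 7 —(−1)→ 6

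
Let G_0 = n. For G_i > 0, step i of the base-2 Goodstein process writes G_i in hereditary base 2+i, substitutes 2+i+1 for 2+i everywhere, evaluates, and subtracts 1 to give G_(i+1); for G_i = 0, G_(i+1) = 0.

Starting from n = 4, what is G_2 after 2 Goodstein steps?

G_0=4  [base 2] 2^2  →[2↦3]→  3^3 = 27  −1 ⇒ G_1=26
G_1=26  [base 3] 2·3^2 + 2·3 + 2  →[3↦4]→  2·4^2 + 2·4 + 2 = 42  −1 ⇒ G_2=41
G_2=41  [base 4] 2·4^2 + 2·4 + 1  →[4↦5]→  2·5^2 + 2·5 + 1 = 61  −1 ⇒ G_3=60

41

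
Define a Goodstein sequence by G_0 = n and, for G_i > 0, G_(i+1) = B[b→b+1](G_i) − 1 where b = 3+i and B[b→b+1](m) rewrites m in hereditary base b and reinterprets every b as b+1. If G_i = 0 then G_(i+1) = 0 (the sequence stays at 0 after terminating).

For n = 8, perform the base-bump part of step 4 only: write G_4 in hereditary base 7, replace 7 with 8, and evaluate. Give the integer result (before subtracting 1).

G_0 = 8. HB_3(8) = 2·3 + 2. Bump = 10. G_1 = 9.
G_1 = 9. HB_4(9) = 2·4 + 1. Bump = 11. G_2 = 10.
G_2 = 10. HB_5(10) = 2·5. Bump = 12. G_3 = 11.
G_3 = 11. HB_6(11) = 6 + 5. Bump = 12. G_4 = 11.

12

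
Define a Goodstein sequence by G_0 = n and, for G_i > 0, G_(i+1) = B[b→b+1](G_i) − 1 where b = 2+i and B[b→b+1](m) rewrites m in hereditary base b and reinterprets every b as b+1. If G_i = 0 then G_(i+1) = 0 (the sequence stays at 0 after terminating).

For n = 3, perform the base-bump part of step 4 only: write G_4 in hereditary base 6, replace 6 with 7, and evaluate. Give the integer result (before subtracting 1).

1

G_0 = 3. HB_2(3) = 2 + 1. Bump = 4. G_1 = 3.
G_1 = 3. HB_3(3) = 3. Bump = 4. G_2 = 3.
G_2 = 3. HB_4(3) = 3. Bump = 3. G_3 = 2.
G_3 = 2. HB_5(2) = 2. Bump = 2. G_4 = 1.
G_4 = 1. HB_6(1) = 1. Bump = 1. G_5 = 0.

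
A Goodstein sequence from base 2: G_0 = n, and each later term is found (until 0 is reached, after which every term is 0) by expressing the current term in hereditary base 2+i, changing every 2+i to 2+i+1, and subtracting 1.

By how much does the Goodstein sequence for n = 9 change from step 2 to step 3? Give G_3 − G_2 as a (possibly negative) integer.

8819

step 0: 9 = 2^(2 + 1) + 1; sub 3 for 2: 3^(3 + 1) + 1; = 82; G_1 = 82−1 = 81
step 1: 81 = 3^(3 + 1); sub 4 for 3: 4^(4 + 1); = 1024; G_2 = 1024−1 = 1023
step 2: 1023 = 3·4^4 + 3·4^3 + 3·4^2 + 3·4 + 3; sub 5 for 4: 3·5^5 + 3·5^3 + 3·5^2 + 3·5 + 3; = 9843; G_3 = 9843−1 = 9842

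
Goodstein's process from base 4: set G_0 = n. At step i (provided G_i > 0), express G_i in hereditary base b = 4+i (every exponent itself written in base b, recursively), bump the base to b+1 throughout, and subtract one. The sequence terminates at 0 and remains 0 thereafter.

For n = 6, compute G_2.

base 4: 6 = 4 + 2; at 5: 5 + 2 = 7; next = 6
base 5: 6 = 5 + 1; at 6: 6 + 1 = 7; next = 6

6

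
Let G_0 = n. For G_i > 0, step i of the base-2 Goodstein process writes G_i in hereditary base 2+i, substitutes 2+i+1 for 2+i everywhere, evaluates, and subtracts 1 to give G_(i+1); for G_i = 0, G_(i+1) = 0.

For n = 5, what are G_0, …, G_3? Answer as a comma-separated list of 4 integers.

5, 27, 255, 467

5 —HB2→ 2^2 + 1 —bump→ 3^3 + 1 = 28 —(−1)→ 27
27 —HB3→ 3^3 —bump→ 4^4 = 256 —(−1)→ 255
255 —HB4→ 3·4^3 + 3·4^2 + 3·4 + 3 —bump→ 3·5^3 + 3·5^2 + 3·5 + 3 = 468 —(−1)→ 467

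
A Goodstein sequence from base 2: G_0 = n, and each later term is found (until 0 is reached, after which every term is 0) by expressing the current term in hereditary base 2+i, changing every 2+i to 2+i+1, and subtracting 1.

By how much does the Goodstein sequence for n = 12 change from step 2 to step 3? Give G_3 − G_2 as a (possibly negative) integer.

14620

(0) 12|_2 = 2^(2 + 1) + 2^2 ↦ 3^(3 + 1) + 3^3|_3 = 108 ⇒ 107
(1) 107|_3 = 3^(3 + 1) + 2·3^2 + 2·3 + 2 ↦ 4^(4 + 1) + 2·4^2 + 2·4 + 2|_4 = 1066 ⇒ 1065
(2) 1065|_4 = 4^(4 + 1) + 2·4^2 + 2·4 + 1 ↦ 5^(5 + 1) + 2·5^2 + 2·5 + 1|_5 = 15686 ⇒ 15685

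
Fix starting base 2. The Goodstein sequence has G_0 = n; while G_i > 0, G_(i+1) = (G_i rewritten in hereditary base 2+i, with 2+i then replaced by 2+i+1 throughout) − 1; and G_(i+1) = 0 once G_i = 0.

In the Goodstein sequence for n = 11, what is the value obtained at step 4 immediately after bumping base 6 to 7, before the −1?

[0] 11 ≡ 2^(2 + 1) + 2 + 1 (base 2). Lift 3: 85. −1: 84.
[1] 84 ≡ 3^(3 + 1) + 3 (base 3). Lift 4: 1028. −1: 1027.
[2] 1027 ≡ 4^(4 + 1) + 3 (base 4). Lift 5: 15628. −1: 15627.
[3] 15627 ≡ 5^(5 + 1) + 2 (base 5). Lift 6: 279938. −1: 279937.
[4] 279937 ≡ 6^(6 + 1) + 1 (base 6). Lift 7: 5764802. −1: 5764801.

5764802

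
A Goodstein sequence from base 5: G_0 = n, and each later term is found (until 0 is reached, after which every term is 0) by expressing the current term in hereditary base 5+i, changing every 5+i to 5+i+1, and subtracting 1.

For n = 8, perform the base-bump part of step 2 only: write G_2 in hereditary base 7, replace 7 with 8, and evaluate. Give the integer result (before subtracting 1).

i=0: 8 = 5 + 3 (b=5); 5→6: 6 + 3 = 9; 9−1 = 8
i=1: 8 = 6 + 2 (b=6); 6→7: 7 + 2 = 9; 9−1 = 8

9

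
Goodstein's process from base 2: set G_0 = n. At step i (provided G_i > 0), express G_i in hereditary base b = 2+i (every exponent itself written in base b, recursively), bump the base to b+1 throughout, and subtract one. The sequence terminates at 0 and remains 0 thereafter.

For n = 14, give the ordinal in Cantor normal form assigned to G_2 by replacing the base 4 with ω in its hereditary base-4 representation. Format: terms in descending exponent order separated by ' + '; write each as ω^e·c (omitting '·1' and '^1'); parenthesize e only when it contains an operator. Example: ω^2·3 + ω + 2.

i=0: 14 = 2^(2 + 1) + 2^2 + 2 (b=2); 2→3: 3^(3 + 1) + 3^3 + 3 = 111; 111−1 = 110
i=1: 110 = 3^(3 + 1) + 3^3 + 2 (b=3); 3→4: 4^(4 + 1) + 4^4 + 2 = 1282; 1282−1 = 1281

ω^(ω + 1) + ω^ω + 1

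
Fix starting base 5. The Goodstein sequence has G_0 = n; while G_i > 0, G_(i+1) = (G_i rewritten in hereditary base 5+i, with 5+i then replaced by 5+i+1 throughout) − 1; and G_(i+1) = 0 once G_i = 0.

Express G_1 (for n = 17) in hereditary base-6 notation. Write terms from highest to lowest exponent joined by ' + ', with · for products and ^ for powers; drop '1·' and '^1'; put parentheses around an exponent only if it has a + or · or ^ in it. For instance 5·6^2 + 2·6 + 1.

step 0: 17 = 3·5 + 2; sub 6 for 5: 3·6 + 2; = 20; G_1 = 20−1 = 19
step 1: 19 = 3·6 + 1; sub 7 for 6: 3·7 + 1; = 22; G_2 = 22−1 = 21

3·6 + 1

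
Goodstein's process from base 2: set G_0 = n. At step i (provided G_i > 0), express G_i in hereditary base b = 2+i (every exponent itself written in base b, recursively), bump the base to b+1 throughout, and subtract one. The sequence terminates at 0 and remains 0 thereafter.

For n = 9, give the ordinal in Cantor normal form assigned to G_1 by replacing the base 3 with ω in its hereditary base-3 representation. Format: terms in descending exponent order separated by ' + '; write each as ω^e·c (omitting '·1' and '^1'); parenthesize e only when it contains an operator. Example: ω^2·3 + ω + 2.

i=0: 9 = 2^(2 + 1) + 1 (b=2); 2→3: 3^(3 + 1) + 1 = 82; 82−1 = 81
i=1: 81 = 3^(3 + 1) (b=3); 3→4: 4^(4 + 1) = 1024; 1024−1 = 1023

ω^(ω + 1)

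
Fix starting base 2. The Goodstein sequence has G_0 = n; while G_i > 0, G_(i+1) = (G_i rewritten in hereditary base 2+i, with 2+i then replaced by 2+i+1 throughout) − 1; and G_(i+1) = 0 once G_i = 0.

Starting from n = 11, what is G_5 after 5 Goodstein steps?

i=0: 11 = 2^(2 + 1) + 2 + 1 (b=2); 2→3: 3^(3 + 1) + 3 + 1 = 85; 85−1 = 84
i=1: 84 = 3^(3 + 1) + 3 (b=3); 3→4: 4^(4 + 1) + 4 = 1028; 1028−1 = 1027
i=2: 1027 = 4^(4 + 1) + 3 (b=4); 4→5: 5^(5 + 1) + 3 = 15628; 15628−1 = 15627
i=3: 15627 = 5^(5 + 1) + 2 (b=5); 5→6: 6^(6 + 1) + 2 = 279938; 279938−1 = 279937
i=4: 279937 = 6^(6 + 1) + 1 (b=6); 6→7: 7^(7 + 1) + 1 = 5764802; 5764802−1 = 5764801
i=5: 5764801 = 7^(7 + 1) (b=7); 7→8: 8^(8 + 1) = 134217728; 134217728−1 = 134217727

5764801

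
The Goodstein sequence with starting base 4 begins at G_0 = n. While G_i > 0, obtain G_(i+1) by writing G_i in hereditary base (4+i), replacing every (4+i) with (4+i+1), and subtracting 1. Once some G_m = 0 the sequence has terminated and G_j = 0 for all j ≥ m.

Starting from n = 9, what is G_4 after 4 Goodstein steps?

G_0 = 9. HB_4(9) = 2·4 + 1. Bump = 11. G_1 = 10.
G_1 = 10. HB_5(10) = 2·5. Bump = 12. G_2 = 11.
G_2 = 11. HB_6(11) = 6 + 5. Bump = 12. G_3 = 11.
G_3 = 11. HB_7(11) = 7 + 4. Bump = 12. G_4 = 11.
G_4 = 11. HB_8(11) = 8 + 3. Bump = 12. G_5 = 11.

11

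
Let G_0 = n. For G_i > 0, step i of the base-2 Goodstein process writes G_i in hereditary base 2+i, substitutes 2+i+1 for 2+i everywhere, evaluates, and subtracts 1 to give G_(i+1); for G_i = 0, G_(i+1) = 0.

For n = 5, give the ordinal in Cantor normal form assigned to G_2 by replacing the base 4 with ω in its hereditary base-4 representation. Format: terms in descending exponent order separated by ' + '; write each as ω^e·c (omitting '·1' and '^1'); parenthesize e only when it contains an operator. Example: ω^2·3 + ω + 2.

base 2: 5 = 2^2 + 1; at 3: 3^3 + 1 = 28; next = 27
base 3: 27 = 3^3; at 4: 4^4 = 256; next = 255
base 4: 255 = 3·4^3 + 3·4^2 + 3·4 + 3; at 5: 3·5^3 + 3·5^2 + 3·5 + 3 = 468; next = 467

ω^3·3 + ω^2·3 + ω·3 + 3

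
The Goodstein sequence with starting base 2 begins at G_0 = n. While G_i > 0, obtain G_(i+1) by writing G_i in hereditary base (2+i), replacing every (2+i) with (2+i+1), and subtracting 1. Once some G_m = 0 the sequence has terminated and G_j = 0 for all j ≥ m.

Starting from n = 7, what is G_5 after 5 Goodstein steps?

G_0=7  [base 2] 2^2 + 2 + 1  →[2↦3]→  3^3 + 3 + 1 = 31  −1 ⇒ G_1=30
G_1=30  [base 3] 3^3 + 3  →[3↦4]→  4^4 + 4 = 260  −1 ⇒ G_2=259
G_2=259  [base 4] 4^4 + 3  →[4↦5]→  5^5 + 3 = 3128  −1 ⇒ G_3=3127
G_3=3127  [base 5] 5^5 + 2  →[5↦6]→  6^6 + 2 = 46658  −1 ⇒ G_4=46657
G_4=46657  [base 6] 6^6 + 1  →[6↦7]→  7^7 + 1 = 823544  −1 ⇒ G_5=823543
G_5=823543  [base 7] 7^7  →[7↦8]→  8^8 = 16777216  −1 ⇒ G_6=16777215

823543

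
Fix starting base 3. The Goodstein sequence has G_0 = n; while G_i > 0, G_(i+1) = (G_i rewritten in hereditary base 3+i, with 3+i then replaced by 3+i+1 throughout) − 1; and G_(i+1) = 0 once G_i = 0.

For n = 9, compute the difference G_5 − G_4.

G_0 = 9. HB_3(9) = 3^2. Bump = 16. G_1 = 15.
G_1 = 15. HB_4(15) = 3·4 + 3. Bump = 18. G_2 = 17.
G_2 = 17. HB_5(17) = 3·5 + 2. Bump = 20. G_3 = 19.
G_3 = 19. HB_6(19) = 3·6 + 1. Bump = 22. G_4 = 21.
G_4 = 21. HB_7(21) = 3·7. Bump = 24. G_5 = 23.

2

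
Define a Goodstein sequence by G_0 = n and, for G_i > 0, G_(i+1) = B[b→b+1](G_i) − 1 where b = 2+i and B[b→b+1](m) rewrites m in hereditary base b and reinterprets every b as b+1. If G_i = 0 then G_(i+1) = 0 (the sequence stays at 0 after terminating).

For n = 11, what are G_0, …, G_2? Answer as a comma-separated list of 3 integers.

G_0=11  [base 2] 2^(2 + 1) + 2 + 1  →[2↦3]→  3^(3 + 1) + 3 + 1 = 85  −1 ⇒ G_1=84
G_1=84  [base 3] 3^(3 + 1) + 3  →[3↦4]→  4^(4 + 1) + 4 = 1028  −1 ⇒ G_2=1027

11, 84, 1027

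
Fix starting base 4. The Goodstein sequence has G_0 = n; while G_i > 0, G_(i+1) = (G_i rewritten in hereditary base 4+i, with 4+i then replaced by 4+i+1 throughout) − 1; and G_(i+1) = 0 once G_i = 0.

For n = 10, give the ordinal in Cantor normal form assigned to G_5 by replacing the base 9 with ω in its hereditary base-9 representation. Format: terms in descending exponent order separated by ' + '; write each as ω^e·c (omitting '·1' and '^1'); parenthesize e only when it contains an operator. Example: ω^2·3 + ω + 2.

ω + 4

G_0=10  [base 4] 2·4 + 2  →[4↦5]→  2·5 + 2 = 12  −1 ⇒ G_1=11
G_1=11  [base 5] 2·5 + 1  →[5↦6]→  2·6 + 1 = 13  −1 ⇒ G_2=12
G_2=12  [base 6] 2·6  →[6↦7]→  2·7 = 14  −1 ⇒ G_3=13
G_3=13  [base 7] 7 + 6  →[7↦8]→  8 + 6 = 14  −1 ⇒ G_4=13
G_4=13  [base 8] 8 + 5  →[8↦9]→  9 + 5 = 14  −1 ⇒ G_5=13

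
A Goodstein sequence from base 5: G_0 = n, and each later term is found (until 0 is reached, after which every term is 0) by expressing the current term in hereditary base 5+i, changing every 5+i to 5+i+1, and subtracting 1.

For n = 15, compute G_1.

G_0 = 15. HB_5(15) = 3·5. Bump = 18. G_1 = 17.
G_1 = 17. HB_6(17) = 2·6 + 5. Bump = 19. G_2 = 18.

17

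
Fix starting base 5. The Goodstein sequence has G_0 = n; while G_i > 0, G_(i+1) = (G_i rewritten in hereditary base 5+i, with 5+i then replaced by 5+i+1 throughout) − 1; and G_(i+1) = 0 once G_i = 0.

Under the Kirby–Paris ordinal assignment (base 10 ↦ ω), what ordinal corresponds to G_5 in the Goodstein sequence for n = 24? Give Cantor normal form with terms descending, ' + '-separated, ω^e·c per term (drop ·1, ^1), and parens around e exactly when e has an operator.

i=0: 24 = 4·5 + 4 (b=5); 5→6: 4·6 + 4 = 28; 28−1 = 27
i=1: 27 = 4·6 + 3 (b=6); 6→7: 4·7 + 3 = 31; 31−1 = 30
i=2: 30 = 4·7 + 2 (b=7); 7→8: 4·8 + 2 = 34; 34−1 = 33
i=3: 33 = 4·8 + 1 (b=8); 8→9: 4·9 + 1 = 37; 37−1 = 36
i=4: 36 = 4·9 (b=9); 9→10: 4·10 = 40; 40−1 = 39
i=5: 39 = 3·10 + 9 (b=10); 10→11: 3·11 + 9 = 42; 42−1 = 41

ω·3 + 9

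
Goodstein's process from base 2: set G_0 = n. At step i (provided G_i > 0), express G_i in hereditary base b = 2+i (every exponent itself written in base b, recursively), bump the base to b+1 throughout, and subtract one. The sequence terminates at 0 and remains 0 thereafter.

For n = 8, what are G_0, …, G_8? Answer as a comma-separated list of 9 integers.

8, 80, 553, 6310, 93395, 1647195, 33554571, 774841151, 20000000211

G_0=8  [base 2] 2^(2 + 1)  →[2↦3]→  3^(3 + 1) = 81  −1 ⇒ G_1=80
G_1=80  [base 3] 2·3^3 + 2·3^2 + 2·3 + 2  →[3↦4]→  2·4^4 + 2·4^2 + 2·4 + 2 = 554  −1 ⇒ G_2=553
G_2=553  [base 4] 2·4^4 + 2·4^2 + 2·4 + 1  →[4↦5]→  2·5^5 + 2·5^2 + 2·5 + 1 = 6311  −1 ⇒ G_3=6310
G_3=6310  [base 5] 2·5^5 + 2·5^2 + 2·5  →[5↦6]→  2·6^6 + 2·6^2 + 2·6 = 93396  −1 ⇒ G_4=93395
G_4=93395  [base 6] 2·6^6 + 2·6^2 + 6 + 5  →[6↦7]→  2·7^7 + 2·7^2 + 7 + 5 = 1647196  −1 ⇒ G_5=1647195
G_5=1647195  [base 7] 2·7^7 + 2·7^2 + 7 + 4  →[7↦8]→  2·8^8 + 2·8^2 + 8 + 4 = 33554572  −1 ⇒ G_6=33554571
G_6=33554571  [base 8] 2·8^8 + 2·8^2 + 8 + 3  →[8↦9]→  2·9^9 + 2·9^2 + 9 + 3 = 774841152  −1 ⇒ G_7=774841151
G_7=774841151  [base 9] 2·9^9 + 2·9^2 + 9 + 2  →[9↦10]→  2·10^10 + 2·10^2 + 10 + 2 = 20000000212  −1 ⇒ G_8=20000000211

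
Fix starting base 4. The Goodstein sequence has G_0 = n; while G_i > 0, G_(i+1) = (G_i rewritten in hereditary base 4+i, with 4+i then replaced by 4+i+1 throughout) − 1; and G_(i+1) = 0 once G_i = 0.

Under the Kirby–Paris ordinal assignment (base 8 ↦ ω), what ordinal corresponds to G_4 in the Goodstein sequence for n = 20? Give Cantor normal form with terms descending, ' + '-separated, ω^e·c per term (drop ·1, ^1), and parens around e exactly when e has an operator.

[0] 20 ≡ 4^2 + 4 (base 4). Lift 5: 30. −1: 29.
[1] 29 ≡ 5^2 + 4 (base 5). Lift 6: 40. −1: 39.
[2] 39 ≡ 6^2 + 3 (base 6). Lift 7: 52. −1: 51.
[3] 51 ≡ 7^2 + 2 (base 7). Lift 8: 66. −1: 65.
[4] 65 ≡ 8^2 + 1 (base 8). Lift 9: 82. −1: 81.

ω^2 + 1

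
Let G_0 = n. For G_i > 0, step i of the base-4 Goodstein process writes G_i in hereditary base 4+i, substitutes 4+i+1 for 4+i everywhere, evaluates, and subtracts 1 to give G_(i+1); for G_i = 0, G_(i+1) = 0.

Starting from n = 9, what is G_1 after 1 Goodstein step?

G_0=9  [base 4] 2·4 + 1  →[4↦5]→  2·5 + 1 = 11  −1 ⇒ G_1=10
G_1=10  [base 5] 2·5  →[5↦6]→  2·6 = 12  −1 ⇒ G_2=11

10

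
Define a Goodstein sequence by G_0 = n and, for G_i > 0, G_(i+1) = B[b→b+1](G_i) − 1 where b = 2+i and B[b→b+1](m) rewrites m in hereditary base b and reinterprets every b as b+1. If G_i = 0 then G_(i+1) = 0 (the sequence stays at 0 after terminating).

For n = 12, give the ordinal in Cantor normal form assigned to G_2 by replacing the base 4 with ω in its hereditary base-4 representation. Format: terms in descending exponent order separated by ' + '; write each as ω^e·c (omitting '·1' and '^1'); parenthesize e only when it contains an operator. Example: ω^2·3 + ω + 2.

ω^(ω + 1) + ω^2·2 + ω·2 + 1

step 0: 12 = 2^(2 + 1) + 2^2; sub 3 for 2: 3^(3 + 1) + 3^3; = 108; G_1 = 108−1 = 107
step 1: 107 = 3^(3 + 1) + 2·3^2 + 2·3 + 2; sub 4 for 3: 4^(4 + 1) + 2·4^2 + 2·4 + 2; = 1066; G_2 = 1066−1 = 1065
step 2: 1065 = 4^(4 + 1) + 2·4^2 + 2·4 + 1; sub 5 for 4: 5^(5 + 1) + 2·5^2 + 2·5 + 1; = 15686; G_3 = 15686−1 = 15685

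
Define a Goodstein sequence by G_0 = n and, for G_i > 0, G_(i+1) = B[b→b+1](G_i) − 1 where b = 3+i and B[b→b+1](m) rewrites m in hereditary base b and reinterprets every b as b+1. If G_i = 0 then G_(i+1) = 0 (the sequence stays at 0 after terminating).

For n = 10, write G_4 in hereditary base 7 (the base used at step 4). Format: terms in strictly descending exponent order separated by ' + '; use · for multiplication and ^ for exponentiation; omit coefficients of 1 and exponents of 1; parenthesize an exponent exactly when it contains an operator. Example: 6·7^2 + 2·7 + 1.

4·7 + 2

G_0 = 10. HB_3(10) = 3^2 + 1. Bump = 17. G_1 = 16.
G_1 = 16. HB_4(16) = 4^2. Bump = 25. G_2 = 24.
G_2 = 24. HB_5(24) = 4·5 + 4. Bump = 28. G_3 = 27.
G_3 = 27. HB_6(27) = 4·6 + 3. Bump = 31. G_4 = 30.
G_4 = 30. HB_7(30) = 4·7 + 2. Bump = 34. G_5 = 33.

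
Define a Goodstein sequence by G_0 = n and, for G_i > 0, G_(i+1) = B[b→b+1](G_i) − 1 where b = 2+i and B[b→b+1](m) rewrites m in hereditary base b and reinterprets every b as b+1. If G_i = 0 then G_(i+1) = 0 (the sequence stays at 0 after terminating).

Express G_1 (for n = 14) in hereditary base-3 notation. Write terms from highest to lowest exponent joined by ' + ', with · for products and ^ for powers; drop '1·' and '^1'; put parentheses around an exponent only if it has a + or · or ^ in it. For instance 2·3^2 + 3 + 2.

base 2: 14 = 2^(2 + 1) + 2^2 + 2; at 3: 3^(3 + 1) + 3^3 + 3 = 111; next = 110
base 3: 110 = 3^(3 + 1) + 3^3 + 2; at 4: 4^(4 + 1) + 4^4 + 2 = 1282; next = 1281

3^(3 + 1) + 3^3 + 2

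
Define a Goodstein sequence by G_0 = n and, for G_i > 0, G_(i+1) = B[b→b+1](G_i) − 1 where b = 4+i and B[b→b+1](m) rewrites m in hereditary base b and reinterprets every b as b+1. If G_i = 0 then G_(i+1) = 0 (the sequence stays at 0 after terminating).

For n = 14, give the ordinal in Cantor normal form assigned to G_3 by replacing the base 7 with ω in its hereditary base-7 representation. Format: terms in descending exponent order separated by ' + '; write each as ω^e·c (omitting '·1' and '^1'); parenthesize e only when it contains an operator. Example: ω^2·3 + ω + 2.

14 —HB4→ 3·4 + 2 —bump→ 3·5 + 2 = 17 —(−1)→ 16
16 —HB5→ 3·5 + 1 —bump→ 3·6 + 1 = 19 —(−1)→ 18
18 —HB6→ 3·6 —bump→ 3·7 = 21 —(−1)→ 20

ω·2 + 6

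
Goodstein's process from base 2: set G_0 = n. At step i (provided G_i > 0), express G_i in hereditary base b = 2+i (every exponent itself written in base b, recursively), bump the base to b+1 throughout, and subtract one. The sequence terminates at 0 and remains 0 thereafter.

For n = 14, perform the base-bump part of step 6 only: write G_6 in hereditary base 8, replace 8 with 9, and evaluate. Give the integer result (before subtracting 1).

G_0=14  [base 2] 2^(2 + 1) + 2^2 + 2  →[2↦3]→  3^(3 + 1) + 3^3 + 3 = 111  −1 ⇒ G_1=110
G_1=110  [base 3] 3^(3 + 1) + 3^3 + 2  →[3↦4]→  4^(4 + 1) + 4^4 + 2 = 1282  −1 ⇒ G_2=1281
G_2=1281  [base 4] 4^(4 + 1) + 4^4 + 1  →[4↦5]→  5^(5 + 1) + 5^5 + 1 = 18751  −1 ⇒ G_3=18750
G_3=18750  [base 5] 5^(5 + 1) + 5^5  →[5↦6]→  6^(6 + 1) + 6^6 = 326592  −1 ⇒ G_4=326591
G_4=326591  [base 6] 6^(6 + 1) + 5·6^5 + 5·6^4 + 5·6^3 + 5·6^2 + 5·6 + 5  →[6↦7]→  7^(7 + 1) + 5·7^5 + 5·7^4 + 5·7^3 + 5·7^2 + 5·7 + 5 = 5862841  −1 ⇒ G_5=5862840
G_5=5862840  [base 7] 7^(7 + 1) + 5·7^5 + 5·7^4 + 5·7^3 + 5·7^2 + 5·7 + 4  →[7↦8]→  8^(8 + 1) + 5·8^5 + 5·8^4 + 5·8^3 + 5·8^2 + 5·8 + 4 = 134404972  −1 ⇒ G_6=134404971
G_6=134404971  [base 8] 8^(8 + 1) + 5·8^5 + 5·8^4 + 5·8^3 + 5·8^2 + 5·8 + 3  →[8↦9]→  9^(9 + 1) + 5·9^5 + 5·9^4 + 5·9^3 + 5·9^2 + 5·9 + 3 = 3487116549  −1 ⇒ G_7=3487116548

3487116549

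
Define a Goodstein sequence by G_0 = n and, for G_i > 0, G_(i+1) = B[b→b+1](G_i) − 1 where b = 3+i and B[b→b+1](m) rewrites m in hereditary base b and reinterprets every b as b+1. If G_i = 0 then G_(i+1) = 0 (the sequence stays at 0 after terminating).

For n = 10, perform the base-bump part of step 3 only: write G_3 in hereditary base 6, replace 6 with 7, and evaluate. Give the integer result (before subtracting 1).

G_0 = 10. HB_3(10) = 3^2 + 1. Bump = 17. G_1 = 16.
G_1 = 16. HB_4(16) = 4^2. Bump = 25. G_2 = 24.
G_2 = 24. HB_5(24) = 4·5 + 4. Bump = 28. G_3 = 27.
G_3 = 27. HB_6(27) = 4·6 + 3. Bump = 31. G_4 = 30.

31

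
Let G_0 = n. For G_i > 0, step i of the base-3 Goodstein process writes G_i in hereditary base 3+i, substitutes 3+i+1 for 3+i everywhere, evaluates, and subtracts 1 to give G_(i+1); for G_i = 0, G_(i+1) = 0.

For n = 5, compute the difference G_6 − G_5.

-1

G_0=5  [base 3] 3 + 2  →[3↦4]→  4 + 2 = 6  −1 ⇒ G_1=5
G_1=5  [base 4] 4 + 1  →[4↦5]→  5 + 1 = 6  −1 ⇒ G_2=5
G_2=5  [base 5] 5  →[5↦6]→  6 = 6  −1 ⇒ G_3=5
G_3=5  [base 6] 5  →[6↦7]→  5 = 5  −1 ⇒ G_4=4
G_4=4  [base 7] 4  →[7↦8]→  4 = 4  −1 ⇒ G_5=3
G_5=3  [base 8] 3  →[8↦9]→  3 = 3  −1 ⇒ G_6=2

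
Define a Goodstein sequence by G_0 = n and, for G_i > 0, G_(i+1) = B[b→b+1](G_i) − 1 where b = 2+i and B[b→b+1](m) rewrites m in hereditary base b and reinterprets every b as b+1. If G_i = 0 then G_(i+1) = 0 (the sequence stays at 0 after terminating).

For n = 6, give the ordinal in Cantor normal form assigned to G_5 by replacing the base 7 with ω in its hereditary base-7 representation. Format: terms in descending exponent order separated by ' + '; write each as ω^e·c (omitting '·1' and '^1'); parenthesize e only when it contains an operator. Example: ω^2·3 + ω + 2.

6 —HB2→ 2^2 + 2 —bump→ 3^3 + 3 = 30 —(−1)→ 29
29 —HB3→ 3^3 + 2 —bump→ 4^4 + 2 = 258 —(−1)→ 257
257 —HB4→ 4^4 + 1 —bump→ 5^5 + 1 = 3126 —(−1)→ 3125
3125 —HB5→ 5^5 —bump→ 6^6 = 46656 —(−1)→ 46655
46655 —HB6→ 5·6^5 + 5·6^4 + 5·6^3 + 5·6^2 + 5·6 + 5 —bump→ 5·7^5 + 5·7^4 + 5·7^3 + 5·7^2 + 5·7 + 5 = 98040 —(−1)→ 98039
98039 —HB7→ 5·7^5 + 5·7^4 + 5·7^3 + 5·7^2 + 5·7 + 4 —bump→ 5·8^5 + 5·8^4 + 5·8^3 + 5·8^2 + 5·8 + 4 = 187244 —(−1)→ 187243

ω^5·5 + ω^4·5 + ω^3·5 + ω^2·5 + ω·5 + 4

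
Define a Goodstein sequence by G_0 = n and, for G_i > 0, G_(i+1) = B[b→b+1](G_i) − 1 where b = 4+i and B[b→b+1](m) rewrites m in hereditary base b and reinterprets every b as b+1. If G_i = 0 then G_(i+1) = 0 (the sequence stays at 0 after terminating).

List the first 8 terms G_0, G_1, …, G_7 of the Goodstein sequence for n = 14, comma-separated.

G_0=14  [base 4] 3·4 + 2  →[4↦5]→  3·5 + 2 = 17  −1 ⇒ G_1=16
G_1=16  [base 5] 3·5 + 1  →[5↦6]→  3·6 + 1 = 19  −1 ⇒ G_2=18
G_2=18  [base 6] 3·6  →[6↦7]→  3·7 = 21  −1 ⇒ G_3=20
G_3=20  [base 7] 2·7 + 6  →[7↦8]→  2·8 + 6 = 22  −1 ⇒ G_4=21
G_4=21  [base 8] 2·8 + 5  →[8↦9]→  2·9 + 5 = 23  −1 ⇒ G_5=22
G_5=22  [base 9] 2·9 + 4  →[9↦10]→  2·10 + 4 = 24  −1 ⇒ G_6=23
G_6=23  [base 10] 2·10 + 3  →[10↦11]→  2·11 + 3 = 25  −1 ⇒ G_7=24

14, 16, 18, 20, 21, 22, 23, 24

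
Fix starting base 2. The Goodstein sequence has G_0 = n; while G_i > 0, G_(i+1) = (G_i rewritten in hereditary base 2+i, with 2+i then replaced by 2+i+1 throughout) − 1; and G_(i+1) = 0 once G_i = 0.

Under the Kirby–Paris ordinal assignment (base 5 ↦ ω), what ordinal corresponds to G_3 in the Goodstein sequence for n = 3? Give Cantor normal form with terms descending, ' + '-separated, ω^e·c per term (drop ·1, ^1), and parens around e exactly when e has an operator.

step 0: 3 = 2 + 1; sub 3 for 2: 3 + 1; = 4; G_1 = 4−1 = 3
step 1: 3 = 3; sub 4 for 3: 4; = 4; G_2 = 4−1 = 3
step 2: 3 = 3; sub 5 for 4: 3; = 3; G_3 = 3−1 = 2
step 3: 2 = 2; sub 6 for 5: 2; = 2; G_4 = 2−1 = 1

2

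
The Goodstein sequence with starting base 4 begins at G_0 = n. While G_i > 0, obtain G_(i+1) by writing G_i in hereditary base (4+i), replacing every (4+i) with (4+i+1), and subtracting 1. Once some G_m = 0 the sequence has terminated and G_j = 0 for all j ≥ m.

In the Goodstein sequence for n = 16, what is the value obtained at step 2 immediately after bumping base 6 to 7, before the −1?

31

i=0: 16 = 4^2 (b=4); 4→5: 5^2 = 25; 25−1 = 24
i=1: 24 = 4·5 + 4 (b=5); 5→6: 4·6 + 4 = 28; 28−1 = 27
i=2: 27 = 4·6 + 3 (b=6); 6→7: 4·7 + 3 = 31; 31−1 = 30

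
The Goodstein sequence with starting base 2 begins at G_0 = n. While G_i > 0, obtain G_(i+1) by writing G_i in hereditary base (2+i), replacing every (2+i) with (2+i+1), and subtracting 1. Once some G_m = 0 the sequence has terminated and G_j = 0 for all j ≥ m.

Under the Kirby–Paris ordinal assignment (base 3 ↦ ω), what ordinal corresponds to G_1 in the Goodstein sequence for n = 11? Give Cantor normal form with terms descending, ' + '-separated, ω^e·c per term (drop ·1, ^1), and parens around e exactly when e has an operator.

base 2: 11 = 2^(2 + 1) + 2 + 1; at 3: 3^(3 + 1) + 3 + 1 = 85; next = 84
base 3: 84 = 3^(3 + 1) + 3; at 4: 4^(4 + 1) + 4 = 1028; next = 1027

ω^(ω + 1) + ω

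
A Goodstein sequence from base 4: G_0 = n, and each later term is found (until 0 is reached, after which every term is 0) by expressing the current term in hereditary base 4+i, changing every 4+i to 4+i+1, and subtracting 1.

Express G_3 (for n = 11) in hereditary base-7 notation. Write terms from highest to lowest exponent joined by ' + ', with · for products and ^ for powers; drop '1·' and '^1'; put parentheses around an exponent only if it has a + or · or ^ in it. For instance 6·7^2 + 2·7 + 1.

G_0=11  [base 4] 2·4 + 3  →[4↦5]→  2·5 + 3 = 13  −1 ⇒ G_1=12
G_1=12  [base 5] 2·5 + 2  →[5↦6]→  2·6 + 2 = 14  −1 ⇒ G_2=13
G_2=13  [base 6] 2·6 + 1  →[6↦7]→  2·7 + 1 = 15  −1 ⇒ G_3=14
G_3=14  [base 7] 2·7  →[7↦8]→  2·8 = 16  −1 ⇒ G_4=15

2·7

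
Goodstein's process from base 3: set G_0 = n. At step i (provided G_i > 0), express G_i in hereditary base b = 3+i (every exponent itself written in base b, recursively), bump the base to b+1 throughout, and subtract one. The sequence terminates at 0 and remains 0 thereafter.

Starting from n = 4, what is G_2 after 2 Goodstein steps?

4

4 —HB3→ 3 + 1 —bump→ 4 + 1 = 5 —(−1)→ 4
4 —HB4→ 4 —bump→ 5 = 5 —(−1)→ 4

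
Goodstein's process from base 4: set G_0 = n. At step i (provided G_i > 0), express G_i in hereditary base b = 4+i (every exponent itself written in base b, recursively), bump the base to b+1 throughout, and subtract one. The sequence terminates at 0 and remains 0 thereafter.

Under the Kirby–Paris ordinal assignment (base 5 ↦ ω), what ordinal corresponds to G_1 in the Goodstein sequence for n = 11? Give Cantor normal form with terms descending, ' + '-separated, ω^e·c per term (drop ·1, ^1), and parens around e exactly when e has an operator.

11 —HB4→ 2·4 + 3 —bump→ 2·5 + 3 = 13 —(−1)→ 12
12 —HB5→ 2·5 + 2 —bump→ 2·6 + 2 = 14 —(−1)→ 13

ω·2 + 2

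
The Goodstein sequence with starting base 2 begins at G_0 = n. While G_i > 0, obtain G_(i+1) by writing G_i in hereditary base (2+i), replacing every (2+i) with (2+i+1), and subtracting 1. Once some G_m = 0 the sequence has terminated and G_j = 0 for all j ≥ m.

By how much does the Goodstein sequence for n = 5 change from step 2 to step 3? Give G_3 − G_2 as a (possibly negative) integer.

212

base 2: 5 = 2^2 + 1; at 3: 3^3 + 1 = 28; next = 27
base 3: 27 = 3^3; at 4: 4^4 = 256; next = 255
base 4: 255 = 3·4^3 + 3·4^2 + 3·4 + 3; at 5: 3·5^3 + 3·5^2 + 3·5 + 3 = 468; next = 467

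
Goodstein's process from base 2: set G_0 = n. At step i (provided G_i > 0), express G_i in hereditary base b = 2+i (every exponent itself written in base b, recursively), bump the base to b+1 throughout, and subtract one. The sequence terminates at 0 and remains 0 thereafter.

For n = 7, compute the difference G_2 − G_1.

229

7 —HB2→ 2^2 + 2 + 1 —bump→ 3^3 + 3 + 1 = 31 —(−1)→ 30
30 —HB3→ 3^3 + 3 —bump→ 4^4 + 4 = 260 —(−1)→ 259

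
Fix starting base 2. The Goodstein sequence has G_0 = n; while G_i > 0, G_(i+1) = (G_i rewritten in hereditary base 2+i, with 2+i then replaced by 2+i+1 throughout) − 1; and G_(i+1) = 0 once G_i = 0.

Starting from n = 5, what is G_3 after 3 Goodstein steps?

467

[0] 5 ≡ 2^2 + 1 (base 2). Lift 3: 28. −1: 27.
[1] 27 ≡ 3^3 (base 3). Lift 4: 256. −1: 255.
[2] 255 ≡ 3·4^3 + 3·4^2 + 3·4 + 3 (base 4). Lift 5: 468. −1: 467.
[3] 467 ≡ 3·5^3 + 3·5^2 + 3·5 + 2 (base 5). Lift 6: 776. −1: 775.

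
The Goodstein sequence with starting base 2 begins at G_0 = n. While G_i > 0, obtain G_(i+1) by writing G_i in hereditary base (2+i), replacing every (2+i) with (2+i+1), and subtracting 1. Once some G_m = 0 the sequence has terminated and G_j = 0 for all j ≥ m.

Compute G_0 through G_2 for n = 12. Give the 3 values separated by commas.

(0) 12|_2 = 2^(2 + 1) + 2^2 ↦ 3^(3 + 1) + 3^3|_3 = 108 ⇒ 107
(1) 107|_3 = 3^(3 + 1) + 2·3^2 + 2·3 + 2 ↦ 4^(4 + 1) + 2·4^2 + 2·4 + 2|_4 = 1066 ⇒ 1065

12, 107, 1065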